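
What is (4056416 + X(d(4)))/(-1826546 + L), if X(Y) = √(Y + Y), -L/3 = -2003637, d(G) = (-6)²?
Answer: 4056416/4184365 + 6*√2/4184365 ≈ 0.96942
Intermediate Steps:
d(G) = 36
L = 6010911 (L = -3*(-2003637) = 6010911)
X(Y) = √2*√Y (X(Y) = √(2*Y) = √2*√Y)
(4056416 + X(d(4)))/(-1826546 + L) = (4056416 + √2*√36)/(-1826546 + 6010911) = (4056416 + √2*6)/4184365 = (4056416 + 6*√2)*(1/4184365) = 4056416/4184365 + 6*√2/4184365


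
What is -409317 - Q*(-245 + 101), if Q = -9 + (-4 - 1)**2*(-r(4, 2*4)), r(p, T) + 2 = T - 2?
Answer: -425013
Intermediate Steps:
r(p, T) = -4 + T (r(p, T) = -2 + (T - 2) = -2 + (-2 + T) = -4 + T)
Q = -109 (Q = -9 + (-4 - 1)**2*(-(-4 + 2*4)) = -9 + (-5)**2*(-(-4 + 8)) = -9 + 25*(-1*4) = -9 + 25*(-4) = -9 - 100 = -109)
-409317 - Q*(-245 + 101) = -409317 - (-109)*(-245 + 101) = -409317 - (-109)*(-144) = -409317 - 1*15696 = -409317 - 15696 = -425013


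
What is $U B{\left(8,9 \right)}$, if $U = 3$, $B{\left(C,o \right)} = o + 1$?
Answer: $30$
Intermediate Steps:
$B{\left(C,o \right)} = 1 + o$
$U B{\left(8,9 \right)} = 3 \left(1 + 9\right) = 3 \cdot 10 = 30$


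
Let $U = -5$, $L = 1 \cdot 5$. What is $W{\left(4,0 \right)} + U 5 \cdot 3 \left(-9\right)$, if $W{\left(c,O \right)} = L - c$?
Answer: $676$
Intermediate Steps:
$L = 5$
$W{\left(c,O \right)} = 5 - c$
$W{\left(4,0 \right)} + U 5 \cdot 3 \left(-9\right) = \left(5 - 4\right) + \left(-5\right) 5 \cdot 3 \left(-9\right) = \left(5 - 4\right) + \left(-25\right) 3 \left(-9\right) = 1 - -675 = 1 + 675 = 676$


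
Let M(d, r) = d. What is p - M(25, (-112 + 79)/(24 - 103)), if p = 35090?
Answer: 35065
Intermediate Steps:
p - M(25, (-112 + 79)/(24 - 103)) = 35090 - 1*25 = 35090 - 25 = 35065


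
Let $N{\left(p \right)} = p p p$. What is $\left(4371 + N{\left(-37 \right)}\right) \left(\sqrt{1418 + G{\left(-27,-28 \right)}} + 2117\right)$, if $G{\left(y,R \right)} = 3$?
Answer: $-97978994 - 323974 \sqrt{29} \approx -9.9724 \cdot 10^{7}$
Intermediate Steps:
$N{\left(p \right)} = p^{3}$ ($N{\left(p \right)} = p^{2} p = p^{3}$)
$\left(4371 + N{\left(-37 \right)}\right) \left(\sqrt{1418 + G{\left(-27,-28 \right)}} + 2117\right) = \left(4371 + \left(-37\right)^{3}\right) \left(\sqrt{1418 + 3} + 2117\right) = \left(4371 - 50653\right) \left(\sqrt{1421} + 2117\right) = - 46282 \left(7 \sqrt{29} + 2117\right) = - 46282 \left(2117 + 7 \sqrt{29}\right) = -97978994 - 323974 \sqrt{29}$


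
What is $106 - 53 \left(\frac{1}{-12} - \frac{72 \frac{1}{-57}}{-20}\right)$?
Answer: $\frac{129691}{1140} \approx 113.76$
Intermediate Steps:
$106 - 53 \left(\frac{1}{-12} - \frac{72 \frac{1}{-57}}{-20}\right) = 106 - 53 \left(- \frac{1}{12} - 72 \left(- \frac{1}{57}\right) \left(- \frac{1}{20}\right)\right) = 106 - 53 \left(- \frac{1}{12} - \left(- \frac{24}{19}\right) \left(- \frac{1}{20}\right)\right) = 106 - 53 \left(- \frac{1}{12} - \frac{6}{95}\right) = 106 - - \frac{8851}{1140} = 106 + \frac{8851}{1140} = \frac{129691}{1140}$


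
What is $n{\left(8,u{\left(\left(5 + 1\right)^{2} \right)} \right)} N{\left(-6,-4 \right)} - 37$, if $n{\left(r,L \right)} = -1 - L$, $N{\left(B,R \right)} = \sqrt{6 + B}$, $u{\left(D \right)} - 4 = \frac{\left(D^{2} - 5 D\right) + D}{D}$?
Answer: $-37$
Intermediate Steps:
$u{\left(D \right)} = 4 + \frac{D^{2} - 4 D}{D}$ ($u{\left(D \right)} = 4 + \frac{\left(D^{2} - 5 D\right) + D}{D} = 4 + \frac{D^{2} - 4 D}{D}$)
$n{\left(8,u{\left(\left(5 + 1\right)^{2} \right)} \right)} N{\left(-6,-4 \right)} - 37 = \left(-1 - \left(5 + 1\right)^{2}\right) \sqrt{6 - 6} - 37 = \left(-1 - 6^{2}\right) \sqrt{0} - 37 = \left(-1 - 36\right) 0 - 37 = \left(-37\right) 0 - 37 = 0 - 37 = -37$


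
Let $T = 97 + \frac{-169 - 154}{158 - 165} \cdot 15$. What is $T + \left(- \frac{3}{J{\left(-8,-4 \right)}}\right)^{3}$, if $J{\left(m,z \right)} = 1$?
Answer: $\frac{5335}{7} \approx 762.14$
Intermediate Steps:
$T = \frac{5524}{7}$ ($T = 97 + - \frac{323}{-7} \cdot 15 = 97 + \left(-323\right) \left(- \frac{1}{7}\right) 15 = 97 + \frac{323}{7} \cdot 15 = 97 + \frac{4845}{7} = \frac{5524}{7} \approx 789.14$)
$T + \left(- \frac{3}{J{\left(-8,-4 \right)}}\right)^{3} = \frac{5524}{7} + \left(- \frac{3}{1}\right)^{3} = \frac{5524}{7} + \left(\left(-3\right) 1\right)^{3} = \frac{5524}{7} + \left(-3\right)^{3} = \frac{5524}{7} - 27 = \frac{5335}{7}$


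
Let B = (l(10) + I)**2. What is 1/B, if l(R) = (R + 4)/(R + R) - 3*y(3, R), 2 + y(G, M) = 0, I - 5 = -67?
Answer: 100/305809 ≈ 0.00032700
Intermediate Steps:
I = -62 (I = 5 - 67 = -62)
y(G, M) = -2 (y(G, M) = -2 + 0 = -2)
l(R) = 6 + (4 + R)/(2*R) (l(R) = (R + 4)/(R + R) - 3*(-2) = (4 + R)/((2*R)) + 6 = (4 + R)*(1/(2*R)) + 6 = (4 + R)/(2*R) + 6 = 6 + (4 + R)/(2*R))
B = 305809/100 (B = ((13/2 + 2/10) - 62)**2 = ((13/2 + 2*(1/10)) - 62)**2 = ((13/2 + 1/5) - 62)**2 = (67/10 - 62)**2 = (-553/10)**2 = 305809/100 ≈ 3058.1)
1/B = 1/(305809/100) = 100/305809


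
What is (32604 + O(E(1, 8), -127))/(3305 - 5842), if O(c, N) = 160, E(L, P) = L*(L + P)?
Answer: -32764/2537 ≈ -12.914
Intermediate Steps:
(32604 + O(E(1, 8), -127))/(3305 - 5842) = (32604 + 160)/(3305 - 5842) = 32764/(-2537) = 32764*(-1/2537) = -32764/2537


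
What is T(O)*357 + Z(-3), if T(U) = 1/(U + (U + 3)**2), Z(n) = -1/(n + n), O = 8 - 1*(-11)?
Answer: 2645/3018 ≈ 0.87641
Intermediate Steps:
O = 19 (O = 8 + 11 = 19)
Z(n) = -1/(2*n)
T(U) = 1/(U + (3 + U)**2)
T(O)*357 + Z(-3) = 357/(19 + (3 + 19)**2) - 1/2/(-3) = 357/(19 + 22**2) - 1/2*(-1/3) = 357/(19 + 484) + 1/6 = 357/503 + 1/6 = 2645/3018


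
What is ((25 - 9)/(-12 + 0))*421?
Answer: -1684/3 ≈ -561.33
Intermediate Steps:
((25 - 9)/(-12 + 0))*421 = (16/(-12))*421 = (16*(-1/12))*421 = -4/3*421 = -1684/3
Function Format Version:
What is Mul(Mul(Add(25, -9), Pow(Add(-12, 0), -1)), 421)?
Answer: Rational(-1684, 3) ≈ -561.33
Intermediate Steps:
Mul(Mul(Add(25, -9), Pow(Add(-12, 0), -1)), 421) = Mul(Mul(16, Pow(-12, -1)), 421) = Mul(Mul(16, Rational(-1, 12)), 421) = Mul(Rational(-4, 3), 421) = Rational(-1684, 3)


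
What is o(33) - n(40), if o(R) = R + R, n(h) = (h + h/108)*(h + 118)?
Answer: -170438/27 ≈ -6312.5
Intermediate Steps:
n(h) = 109*h*(118 + h)/108 (n(h) = (h + h*(1/108))*(118 + h) = (h + h/108)*(118 + h) = (109*h/108)*(118 + h) = 109*h*(118 + h)/108)
o(R) = 2*R
o(33) - n(40) = 2*33 - 109*40*(118 + 40)/108 = 66 - 109*40*158/108 = 66 - 1*172220/27 = 66 - 172220/27 = -170438/27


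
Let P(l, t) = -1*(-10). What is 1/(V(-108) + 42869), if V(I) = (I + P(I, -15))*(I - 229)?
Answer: 1/75895 ≈ 1.3176e-5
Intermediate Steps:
P(l, t) = 10
V(I) = (-229 + I)*(10 + I) (V(I) = (I + 10)*(I - 229) = (10 + I)*(-229 + I) = (-229 + I)*(10 + I))
1/(V(-108) + 42869) = 1/((-2290 + (-108)**2 - 219*(-108)) + 42869) = 1/((-2290 + 11664 + 23652) + 42869) = 1/(33026 + 42869) = 1/75895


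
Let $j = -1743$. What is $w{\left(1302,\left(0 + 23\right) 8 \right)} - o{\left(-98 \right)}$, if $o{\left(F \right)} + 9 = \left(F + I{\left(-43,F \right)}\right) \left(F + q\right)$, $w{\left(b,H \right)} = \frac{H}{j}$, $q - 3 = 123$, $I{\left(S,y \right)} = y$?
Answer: $\frac{9581087}{1743} \approx 5496.9$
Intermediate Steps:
$q = 126$ ($q = 3 + 123 = 126$)
$w{\left(b,H \right)} = - \frac{H}{1743}$ ($w{\left(b,H \right)} = \frac{H}{-1743} = H \left(- \frac{1}{1743}\right) = - \frac{H}{1743}$)
$o{\left(F \right)} = -9 + 2 F \left(126 + F\right)$ ($o{\left(F \right)} = -9 + \left(F + F\right) \left(F + 126\right) = -9 + 2 F \left(126 + F\right)$)
$w{\left(1302,\left(0 + 23\right) 8 \right)} - o{\left(-98 \right)} = - \frac{\left(0 + 23\right) 8}{1743} - \left(-9 + 2 \left(-98\right)^{2} + 252 \left(-98\right)\right) = - \frac{23 \cdot 8}{1743} - \left(-9 + 2 \cdot 9604 - 24696\right) = \left(- \frac{1}{1743}\right) 184 - \left(-9 + 19208 - 24696\right) = - \frac{184}{1743} - -5497 = - \frac{184}{1743} + 5497 = \frac{9581087}{1743}$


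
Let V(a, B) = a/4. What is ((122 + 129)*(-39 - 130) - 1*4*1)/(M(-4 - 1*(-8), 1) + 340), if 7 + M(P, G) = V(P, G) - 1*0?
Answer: -42423/334 ≈ -127.02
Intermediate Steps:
V(a, B) = a/4 (V(a, B) = a*(1/4) = a/4)
M(P, G) = -7 + P/4 (M(P, G) = -7 + (P/4 - 1*0) = -7 + (P/4 + 0) = -7 + P/4)
((122 + 129)*(-39 - 130) - 1*4*1)/(M(-4 - 1*(-8), 1) + 340) = ((122 + 129)*(-39 - 130) - 1*4*1)/((-7 + (-4 - 1*(-8))/4) + 340) = (251*(-169) - 4*1)/((-7 + (-4 + 8)/4) + 340) = (-42419 - 4)/((-7 + (1/4)*4) + 340) = -42423/((-7 + 1) + 340) = -42423/(-6 + 340) = -42423/334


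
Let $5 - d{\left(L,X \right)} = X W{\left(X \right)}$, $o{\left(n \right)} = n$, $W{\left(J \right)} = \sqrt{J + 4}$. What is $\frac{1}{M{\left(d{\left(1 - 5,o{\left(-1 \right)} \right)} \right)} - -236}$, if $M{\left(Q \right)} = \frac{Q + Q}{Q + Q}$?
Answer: $\frac{1}{237} \approx 0.0042194$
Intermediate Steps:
$W{\left(J \right)} = \sqrt{4 + J}$
$d{\left(L,X \right)} = 5 - X \sqrt{4 + X}$
$M{\left(Q \right)} = 1$ ($M{\left(Q \right)} = \frac{2 Q}{2 Q} = 2 Q \frac{1}{2 Q} = 1$)
$\frac{1}{M{\left(d{\left(1 - 5,o{\left(-1 \right)} \right)} \right)} - -236} = \frac{1}{1 - -236} = \frac{1}{1 + \left(-170 + 406\right)} = \frac{1}{1 + 236} = \frac{1}{237}$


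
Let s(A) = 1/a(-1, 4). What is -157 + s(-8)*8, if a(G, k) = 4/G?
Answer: -159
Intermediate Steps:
s(A) = -1/4 (s(A) = 1/(4/(-1)) = 1/(4*(-1)) = 1/(-4) = -1/4)
-157 + s(-8)*8 = -157 - 1/4*8 = -157 - 2 = -159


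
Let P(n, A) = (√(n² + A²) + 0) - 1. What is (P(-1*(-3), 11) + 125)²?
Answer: (124 + √130)² ≈ 18334.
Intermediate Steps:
P(n, A) = -1 + √(A² + n²) (P(n, A) = (√(A² + n²) + 0) - 1 = √(A² + n²) - 1 = -1 + √(A² + n²))
(P(-1*(-3), 11) + 125)² = ((-1 + √(11² + (-1*(-3))²)) + 125)² = ((-1 + √(121 + 3²)) + 125)² = ((-1 + √(121 + 9)) + 125)² = ((-1 + √130) + 125)² = (124 + √130)²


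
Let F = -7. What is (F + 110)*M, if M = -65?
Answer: -6695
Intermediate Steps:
(F + 110)*M = (-7 + 110)*(-65) = 103*(-65) = -6695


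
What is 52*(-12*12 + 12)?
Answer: -6864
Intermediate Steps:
52*(-12*12 + 12) = 52*(-144 + 12) = 52*(-132) = -6864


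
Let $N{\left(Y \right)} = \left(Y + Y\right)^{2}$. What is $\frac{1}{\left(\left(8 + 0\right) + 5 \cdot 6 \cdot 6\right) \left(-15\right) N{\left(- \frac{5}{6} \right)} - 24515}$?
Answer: $- \frac{3}{97045} \approx -3.0914 \cdot 10^{-5}$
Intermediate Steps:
$N{\left(Y \right)} = 4 Y^{2}$ ($N{\left(Y \right)} = \left(2 Y\right)^{2} = 4 Y^{2}$)
$\frac{1}{\left(\left(8 + 0\right) + 5 \cdot 6 \cdot 6\right) \left(-15\right) N{\left(- \frac{5}{6} \right)} - 24515} = \frac{1}{\left(\left(8 + 0\right) + 5 \cdot 6 \cdot 6\right) \left(-15\right) 4 \left(- \frac{5}{6}\right)^{2} - 24515} = \frac{1}{\left(8 + 30 \cdot 6\right) \left(-15\right) 4 \left(\left(-5\right) \frac{1}{6}\right)^{2} - 24515} = \frac{1}{\left(8 + 180\right) \left(-15\right) 4 \left(- \frac{5}{6}\right)^{2} - 24515} = \frac{1}{188 \left(-15\right) 4 \cdot \frac{25}{36} - 24515} = \frac{1}{\left(-2820\right) \frac{25}{9} - 24515} = \frac{1}{- \frac{23500}{3} - 24515} = \frac{1}{- \frac{97045}{3}} = - \frac{3}{97045}$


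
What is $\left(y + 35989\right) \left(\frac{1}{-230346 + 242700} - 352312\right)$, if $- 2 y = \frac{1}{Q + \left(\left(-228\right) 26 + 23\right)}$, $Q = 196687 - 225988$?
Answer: $- \frac{3676463324120788881}{289956616} \approx -1.2679 \cdot 10^{10}$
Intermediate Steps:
$Q = -29301$
$y = \frac{1}{70412}$ ($y = - \frac{1}{2 \left(-29301 + \left(\left(-228\right) 26 + 23\right)\right)} = - \frac{1}{2 \left(-29301 + \left(-5928 + 23\right)\right)} = - \frac{1}{2 \left(-29301 - 5905\right)} = - \frac{1}{2 \left(-35206\right)} = \left(- \frac{1}{2}\right) \left(- \frac{1}{35206}\right) = \frac{1}{70412} \approx 1.4202 \cdot 10^{-5}$)
$\left(y + 35989\right) \left(\frac{1}{-230346 + 242700} - 352312\right) = \left(\frac{1}{70412} + 35989\right) \left(\frac{1}{-230346 + 242700} - 352312\right) = \frac{2534057469 \left(\frac{1}{12354} - 352312\right)}{70412} = \frac{2534057469}{70412} \left(- \frac{4352462447}{12354}\right) = - \frac{3676463324120788881}{289956616}$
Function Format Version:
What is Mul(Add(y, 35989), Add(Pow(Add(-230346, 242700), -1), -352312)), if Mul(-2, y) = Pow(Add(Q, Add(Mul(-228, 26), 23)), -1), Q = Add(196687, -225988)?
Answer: Rational(-3676463324120788881, 289956616) ≈ -1.2679e+10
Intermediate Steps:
Q = -29301
y = Rational(1, 70412) (y = Mul(Rational(-1, 2), Pow(Add(-29301, Add(Mul(-228, 26), 23)), -1)) = Mul(Rational(-1, 2), Pow(Add(-29301, Add(-5928, 23)), -1)) = Mul(Rational(-1, 2), Pow(Add(-29301, -5905), -1)) = Mul(Rational(-1, 2), Pow(-35206, -1)) = Mul(Rational(-1, 2), Rational(-1, 35206)) = Rational(1, 70412) ≈ 1.4202e-5)
Mul(Add(y, 35989), Add(Pow(Add(-230346, 242700), -1), -352312)) = Mul(Add(Rational(1, 70412), 35989), Add(Pow(Add(-230346, 242700), -1), -352312)) = Mul(Rational(2534057469, 70412), Add(Pow(12354, -1), -352312)) = Mul(Rational(2534057469, 70412), Add(Rational(1, 12354), -352312)) = Mul(Rational(2534057469, 70412), Rational(-4352462447, 12354)) = Rational(-3676463324120788881, 289956616)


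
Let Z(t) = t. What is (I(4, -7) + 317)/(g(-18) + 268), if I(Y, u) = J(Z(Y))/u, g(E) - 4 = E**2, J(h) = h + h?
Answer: 2211/4172 ≈ 0.52996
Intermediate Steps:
J(h) = 2*h
g(E) = 4 + E**2
I(Y, u) = 2*Y/u (I(Y, u) = (2*Y)/u = 2*Y/u)
(I(4, -7) + 317)/(g(-18) + 268) = (2*4/(-7) + 317)/((4 + (-18)**2) + 268) = (2*4*(-1/7) + 317)/((4 + 324) + 268) = (-8/7 + 317)/(328 + 268) = (2211/7)/596 = (2211/7)*(1/596) = 2211/4172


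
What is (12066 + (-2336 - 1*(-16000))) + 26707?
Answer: 52437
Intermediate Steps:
(12066 + (-2336 - 1*(-16000))) + 26707 = (12066 + (-2336 + 16000)) + 26707 = (12066 + 13664) + 26707 = 25730 + 26707 = 52437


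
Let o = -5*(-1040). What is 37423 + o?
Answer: 42623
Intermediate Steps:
o = 5200
37423 + o = 37423 + 5200 = 42623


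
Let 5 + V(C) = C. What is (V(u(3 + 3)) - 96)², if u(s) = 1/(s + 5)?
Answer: 1232100/121 ≈ 10183.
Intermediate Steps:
u(s) = 1/(5 + s)
V(C) = -5 + C
(V(u(3 + 3)) - 96)² = ((-5 + 1/(5 + (3 + 3))) - 96)² = ((-5 + 1/(5 + 6)) - 96)² = ((-5 + 1/11) - 96)² = (-54/11 - 96)² = (-1110/11)² = 1232100/121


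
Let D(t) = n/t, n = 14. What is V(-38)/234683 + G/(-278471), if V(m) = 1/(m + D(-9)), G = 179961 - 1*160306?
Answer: -1642121700179/23265457850708 ≈ -0.070582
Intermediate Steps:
D(t) = 14/t
G = 19655 (G = 179961 - 160306 = 19655)
V(m) = 1/(-14/9 + m) (V(m) = 1/(m + 14/(-9)) = 1/(m + 14*(-⅑)) = 1/(m - 14/9) = 1/(-14/9 + m))
V(-38)/234683 + G/(-278471) = (9/(-14 + 9*(-38)))/234683 + 19655/(-278471) = (9/(-14 - 342))*(1/234683) + 19655*(-1/278471) = (9/(-356))*(1/234683) - 19655/278471 = (9*(-1/356))*(1/234683) - 19655/278471 = -9/356*1/234683 - 19655/278471 = -9/83547148 - 19655/278471 = -1642121700179/23265457850708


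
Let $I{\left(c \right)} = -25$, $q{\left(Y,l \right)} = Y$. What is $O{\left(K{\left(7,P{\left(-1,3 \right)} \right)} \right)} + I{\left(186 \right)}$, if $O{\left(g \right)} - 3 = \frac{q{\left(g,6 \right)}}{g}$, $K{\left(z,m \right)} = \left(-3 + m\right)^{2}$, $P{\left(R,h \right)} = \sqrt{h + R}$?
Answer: $-21$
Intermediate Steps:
$P{\left(R,h \right)} = \sqrt{R + h}$
$O{\left(g \right)} = 4$ ($O{\left(g \right)} = 3 + \frac{g}{g} = 3 + 1 = 4$)
$O{\left(K{\left(7,P{\left(-1,3 \right)} \right)} \right)} + I{\left(186 \right)} = 4 - 25 = -21$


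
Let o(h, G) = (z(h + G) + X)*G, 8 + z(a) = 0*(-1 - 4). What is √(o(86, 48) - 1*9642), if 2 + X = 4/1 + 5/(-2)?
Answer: 5*I*√402 ≈ 100.25*I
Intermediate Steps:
z(a) = -8 (z(a) = -8 + 0*(-1 - 4) = -8 + 0*(-5) = -8 + 0 = -8)
X = -½ (X = -2 + (4/1 + 5/(-2)) = -2 + (4*1 + 5*(-½)) = -2 + (4 - 5/2) = -2 + 3/2 = -½ ≈ -0.50000)
o(h, G) = -17*G/2 (o(h, G) = (-8 - ½)*G = -17*G/2)
√(o(86, 48) - 1*9642) = √(-17/2*48 - 1*9642) = √(-408 - 9642) = √(-10050) = 5*I*√402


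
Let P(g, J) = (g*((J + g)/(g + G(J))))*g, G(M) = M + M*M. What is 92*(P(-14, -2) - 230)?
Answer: 8648/3 ≈ 2882.7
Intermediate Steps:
G(M) = M + M**2
P(g, J) = g**2*(J + g)/(g + J*(1 + J)) (P(g, J) = (g*((J + g)/(g + J*(1 + J))))*g = (g*(J + g)/(g + J*(1 + J)))*g = g**2*(J + g)/(g + J*(1 + J)))
92*(P(-14, -2) - 230) = 92*((-14)**2*(-2 - 14)/(-14 - 2*(1 - 2)) - 230) = 92*(196*(-16)/(-14 - 2*(-1)) - 230) = 92*(196*(-16)/(-14 + 2) - 230) = 92*(196*(-16)/(-12) - 230) = 92*(196*(-1/12)*(-16) - 230) = 92*(784/3 - 230) = 92*(94/3) = 8648/3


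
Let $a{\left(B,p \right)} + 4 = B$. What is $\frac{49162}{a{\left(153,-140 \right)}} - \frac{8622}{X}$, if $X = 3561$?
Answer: $\frac{57927068}{176863} \approx 327.52$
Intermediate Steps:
$a{\left(B,p \right)} = -4 + B$
$\frac{49162}{a{\left(153,-140 \right)}} - \frac{8622}{X} = \frac{49162}{-4 + 153} - \frac{8622}{3561} = \frac{49162}{149} - \frac{2874}{1187} = \frac{57927068}{176863}$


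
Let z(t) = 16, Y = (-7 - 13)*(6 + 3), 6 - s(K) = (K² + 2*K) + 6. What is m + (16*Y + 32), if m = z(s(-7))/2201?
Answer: -6268432/2201 ≈ -2848.0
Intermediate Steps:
s(K) = -K² - 2*K (s(K) = 6 - ((K² + 2*K) + 6) = 6 - (6 + K² + 2*K) = 6 + (-6 - K² - 2*K) = -K² - 2*K)
Y = -180 (Y = -20*9 = -180)
m = 16/2201 ≈ 0.0072694
m + (16*Y + 32) = 16/2201 + (16*(-180) + 32) = 16/2201 + (-2880 + 32) = 16/2201 - 2848 = -6268432/2201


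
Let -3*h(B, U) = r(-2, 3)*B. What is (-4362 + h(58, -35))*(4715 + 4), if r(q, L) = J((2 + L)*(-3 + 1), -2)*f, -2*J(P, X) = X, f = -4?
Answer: -20219342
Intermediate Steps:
J(P, X) = -X/2
r(q, L) = -4 (r(q, L) = -1/2*(-2)*(-4) = 1*(-4) = -4)
h(B, U) = 4*B/3 (h(B, U) = -(-4)*B/3 = 4*B/3)
(-4362 + h(58, -35))*(4715 + 4) = (-4362 + (4/3)*58)*(4715 + 4) = (-4362 + 232/3)*4719 = -12854/3*4719 = -20219342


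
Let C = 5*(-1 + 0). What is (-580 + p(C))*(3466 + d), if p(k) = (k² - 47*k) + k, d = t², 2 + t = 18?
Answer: -1209650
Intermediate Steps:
t = 16 (t = -2 + 18 = 16)
C = -5 (C = 5*(-1) = -5)
d = 256 (d = 16² = 256)
p(k) = k² - 46*k
(-580 + p(C))*(3466 + d) = (-580 - 5*(-46 - 5))*(3466 + 256) = (-580 - 5*(-51))*3722 = (-580 + 255)*3722 = -325*3722 = -1209650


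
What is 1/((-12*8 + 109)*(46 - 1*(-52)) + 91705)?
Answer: 1/92979 ≈ 1.0755e-5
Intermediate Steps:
1/((-12*8 + 109)*(46 - 1*(-52)) + 91705) = 1/((-96 + 109)*(46 + 52) + 91705) = 1/(13*98 + 91705) = 1/(1274 + 91705) = 1/92979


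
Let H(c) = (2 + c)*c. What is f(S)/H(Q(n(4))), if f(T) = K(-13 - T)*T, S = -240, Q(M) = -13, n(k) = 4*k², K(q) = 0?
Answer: 0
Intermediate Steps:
H(c) = c*(2 + c)
f(T) = 0 (f(T) = 0*T = 0)
f(S)/H(Q(n(4))) = 0/((-13*(2 - 13))) = 0/((-13*(-11))) = 0/143 = 0*(1/143) = 0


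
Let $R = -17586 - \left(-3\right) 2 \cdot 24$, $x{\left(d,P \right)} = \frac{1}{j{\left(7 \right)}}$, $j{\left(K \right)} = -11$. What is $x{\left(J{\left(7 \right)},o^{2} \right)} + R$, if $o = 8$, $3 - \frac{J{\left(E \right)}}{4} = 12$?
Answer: $- \frac{191863}{11} \approx -17442.0$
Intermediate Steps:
$J{\left(E \right)} = -36$ ($J{\left(E \right)} = 12 - 48 = -36$)
$x{\left(d,P \right)} = - \frac{1}{11}$ ($x{\left(d,P \right)} = \frac{1}{-11} = - \frac{1}{11}$)
$R = -17442$ ($R = -17586 - \left(-6\right) 24 = -17586 - -144 = -17586 + 144 = -17442$)
$x{\left(J{\left(7 \right)},o^{2} \right)} + R = - \frac{1}{11} - 17442 = - \frac{191863}{11}$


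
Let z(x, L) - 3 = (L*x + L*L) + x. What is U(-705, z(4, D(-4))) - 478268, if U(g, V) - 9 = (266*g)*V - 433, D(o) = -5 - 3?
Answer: -7792362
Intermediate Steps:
D(o) = -8
z(x, L) = 3 + x + L**2 + L*x (z(x, L) = 3 + ((L*x + L*L) + x) = 3 + ((L*x + L**2) + x) = 3 + ((L**2 + L*x) + x) = 3 + (x + L**2 + L*x) = 3 + x + L**2 + L*x)
U(g, V) = -424 + 266*V*g (U(g, V) = 9 + ((266*g)*V - 433) = 9 + (266*V*g - 433) = 9 + (-433 + 266*V*g) = -424 + 266*V*g)
U(-705, z(4, D(-4))) - 478268 = (-424 + 266*(3 + 4 + (-8)**2 - 8*4)*(-705)) - 478268 = (-424 + 266*(3 + 4 + 64 - 32)*(-705)) - 478268 = (-424 + 266*39*(-705)) - 478268 = (-424 - 7313670) - 478268 = -7314094 - 478268 = -7792362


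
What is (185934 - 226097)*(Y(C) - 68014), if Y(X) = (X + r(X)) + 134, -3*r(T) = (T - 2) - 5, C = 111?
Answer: 8169595993/3 ≈ 2.7232e+9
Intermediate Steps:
r(T) = 7/3 - T/3 (r(T) = -((T - 2) - 5)/3 = -((-2 + T) - 5)/3 = -(-7 + T)/3 = 7/3 - T/3)
Y(X) = 409/3 + 2*X/3 (Y(X) = (X + (7/3 - X/3)) + 134 = (7/3 + 2*X/3) + 134 = 409/3 + 2*X/3)
(185934 - 226097)*(Y(C) - 68014) = (185934 - 226097)*((409/3 + (⅔)*111) - 68014) = -40163*((409/3 + 74) - 68014) = -40163*(631/3 - 68014) = -40163*(-203411/3) = 8169595993/3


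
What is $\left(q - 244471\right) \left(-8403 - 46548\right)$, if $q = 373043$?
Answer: $-7065159972$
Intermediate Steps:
$\left(q - 244471\right) \left(-8403 - 46548\right) = \left(373043 - 244471\right) \left(-8403 - 46548\right) = 128572 \left(-54951\right) = -7065159972$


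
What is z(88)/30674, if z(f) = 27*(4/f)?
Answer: 27/674828 ≈ 4.0010e-5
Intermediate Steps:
z(f) = 108/f
z(88)/30674 = (108/88)/30674 = (108*(1/88))*(1/30674) = (27/22)*(1/30674) = 27/674828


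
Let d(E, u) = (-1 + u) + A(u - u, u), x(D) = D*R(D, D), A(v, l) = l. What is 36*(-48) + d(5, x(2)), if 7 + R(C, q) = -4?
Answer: -1773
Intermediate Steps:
R(C, q) = -11 (R(C, q) = -7 - 4 = -11)
x(D) = -11*D (x(D) = D*(-11) = -11*D)
d(E, u) = -1 + 2*u (d(E, u) = (-1 + u) + u = -1 + 2*u)
36*(-48) + d(5, x(2)) = 36*(-48) + (-1 + 2*(-11*2)) = -1728 + (-1 + 2*(-22)) = -1728 + (-1 - 44) = -1728 - 45 = -1773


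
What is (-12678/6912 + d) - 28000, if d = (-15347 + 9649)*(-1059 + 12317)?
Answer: -73930850881/1152 ≈ -6.4176e+7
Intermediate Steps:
d = -64148084 (d = -5698*11258 = -64148084)
(-12678/6912 + d) - 28000 = (-12678/6912 - 64148084) - 28000 = (-12678*1/6912 - 64148084) - 28000 = (-2113/1152 - 64148084) - 28000 = -73898594881/1152 - 28000 = -73930850881/1152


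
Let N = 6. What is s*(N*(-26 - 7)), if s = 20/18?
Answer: -220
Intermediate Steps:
s = 10/9 (s = 20*(1/18) = 10/9 ≈ 1.1111)
s*(N*(-26 - 7)) = 10*(6*(-26 - 7))/9 = 10*(6*(-33))/9 = (10/9)*(-198) = -220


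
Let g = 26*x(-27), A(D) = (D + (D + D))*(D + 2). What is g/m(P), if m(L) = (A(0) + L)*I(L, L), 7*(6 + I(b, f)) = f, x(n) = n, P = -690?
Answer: -273/28060 ≈ -0.0097291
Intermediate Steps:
A(D) = 3*D*(2 + D) (A(D) = (D + 2*D)*(2 + D) = (3*D)*(2 + D) = 3*D*(2 + D))
I(b, f) = -6 + f/7
m(L) = L*(-6 + L/7) (m(L) = (3*0*(2 + 0) + L)*(-6 + L/7) = (3*0*2 + L)*(-6 + L/7) = (0 + L)*(-6 + L/7) = L*(-6 + L/7))
g = -702 (g = 26*(-27) = -702)
g/m(P) = -702*(-7/(690*(-42 - 690))) = -702/((1/7)*(-690)*(-732)) = -702/505080/7 = -702*7/505080 = -273/28060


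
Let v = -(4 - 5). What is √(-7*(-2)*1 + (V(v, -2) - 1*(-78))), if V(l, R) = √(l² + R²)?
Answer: √(92 + √5) ≈ 9.7075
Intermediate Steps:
v = 1 (v = -1*(-1) = 1)
V(l, R) = √(R² + l²)
√(-7*(-2)*1 + (V(v, -2) - 1*(-78))) = √(-7*(-2)*1 + (√((-2)² + 1²) - 1*(-78))) = √(14*1 + (√(4 + 1) + 78)) = √(14 + (√5 + 78)) = √(14 + (78 + √5)) = √(92 + √5)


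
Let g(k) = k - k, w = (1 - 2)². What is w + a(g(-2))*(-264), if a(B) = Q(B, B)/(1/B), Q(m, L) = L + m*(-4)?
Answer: 1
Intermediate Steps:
w = 1 (w = (-1)² = 1)
Q(m, L) = L - 4*m
g(k) = 0
a(B) = -3*B² (a(B) = (B - 4*B)/(1/B) = (-3*B)*B = -3*B²)
w + a(g(-2))*(-264) = 1 - 3*0²*(-264) = 1 - 3*0*(-264) = 1 + 0*(-264) = 1 + 0 = 1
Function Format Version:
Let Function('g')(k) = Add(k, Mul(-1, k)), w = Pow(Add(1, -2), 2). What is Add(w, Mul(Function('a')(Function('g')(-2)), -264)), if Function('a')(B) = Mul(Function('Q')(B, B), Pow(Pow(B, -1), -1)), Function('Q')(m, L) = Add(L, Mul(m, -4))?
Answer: 1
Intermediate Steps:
w = 1 (w = Pow(-1, 2) = 1)
Function('Q')(m, L) = Add(L, Mul(-4, m))
Function('g')(k) = 0
Function('a')(B) = Mul(-3, Pow(B, 2)) (Function('a')(B) = Mul(Add(B, Mul(-4, B)), Pow(Pow(B, -1), -1)) = Mul(Mul(-3, B), B) = Mul(-3, Pow(B, 2)))
Add(w, Mul(Function('a')(Function('g')(-2)), -264)) = Add(1, Mul(Mul(-3, Pow(0, 2)), -264)) = Add(1, Mul(Mul(-3, 0), -264)) = Add(1, Mul(0, -264)) = Add(1, 0) = 1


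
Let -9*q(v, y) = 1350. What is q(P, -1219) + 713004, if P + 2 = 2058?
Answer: 712854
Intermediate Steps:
P = 2056 (P = -2 + 2058 = 2056)
q(v, y) = -150 (q(v, y) = -⅑*1350 = -150)
q(P, -1219) + 713004 = -150 + 713004 = 712854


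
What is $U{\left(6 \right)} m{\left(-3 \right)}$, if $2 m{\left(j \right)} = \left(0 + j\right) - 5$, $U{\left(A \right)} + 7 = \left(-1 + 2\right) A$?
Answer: $4$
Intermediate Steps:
$U{\left(A \right)} = -7 + A$ ($U{\left(A \right)} = -7 + \left(-1 + 2\right) A = -7 + 1 A = -7 + A$)
$m{\left(j \right)} = - \frac{5}{2} + \frac{j}{2}$ ($m{\left(j \right)} = \frac{\left(0 + j\right) - 5}{2} = \frac{j - 5}{2} = \frac{-5 + j}{2} = - \frac{5}{2} + \frac{j}{2}$)
$U{\left(6 \right)} m{\left(-3 \right)} = \left(-7 + 6\right) \left(- \frac{5}{2} + \frac{1}{2} \left(-3\right)\right) = - (- \frac{5}{2} - \frac{3}{2}) = \left(-1\right) \left(-4\right) = 4$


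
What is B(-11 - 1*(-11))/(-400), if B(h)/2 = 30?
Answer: -3/20 ≈ -0.15000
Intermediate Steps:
B(h) = 60 (B(h) = 2*30 = 60)
B(-11 - 1*(-11))/(-400) = 60/(-400) = 60*(-1/400) = -3/20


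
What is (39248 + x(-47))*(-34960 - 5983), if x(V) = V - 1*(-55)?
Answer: -1607258408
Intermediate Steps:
x(V) = 55 + V (x(V) = V + 55 = 55 + V)
(39248 + x(-47))*(-34960 - 5983) = (39248 + (55 - 47))*(-34960 - 5983) = (39248 + 8)*(-40943) = 39256*(-40943) = -1607258408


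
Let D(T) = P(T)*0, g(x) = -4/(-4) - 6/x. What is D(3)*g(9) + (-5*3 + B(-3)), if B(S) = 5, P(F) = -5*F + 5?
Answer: -10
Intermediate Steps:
P(F) = 5 - 5*F
g(x) = 1 - 6/x (g(x) = -4*(-¼) - 6/x = 1 - 6/x)
D(T) = 0 (D(T) = (5 - 5*T)*0 = 0)
D(3)*g(9) + (-5*3 + B(-3)) = 0*((-6 + 9)/9) + (-5*3 + 5) = 0*((⅑)*3) + (-15 + 5) = 0*(⅓) - 10 = 0 - 10 = -10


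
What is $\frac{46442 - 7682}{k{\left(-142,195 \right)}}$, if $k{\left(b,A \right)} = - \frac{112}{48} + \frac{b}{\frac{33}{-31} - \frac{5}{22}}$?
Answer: $\frac{20488536}{56873} \approx 360.25$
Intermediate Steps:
$k{\left(b,A \right)} = - \frac{7}{3} - \frac{682 b}{881}$ ($k{\left(b,A \right)} = \left(-112\right) \frac{1}{48} + \frac{b}{33 \left(- \frac{1}{31}\right) - \frac{5}{22}} = - \frac{7}{3} + \frac{b}{- \frac{33}{31} - \frac{5}{22}} = - \frac{7}{3} + \frac{b}{- \frac{881}{682}} = - \frac{7}{3} + b \left(- \frac{682}{881}\right) = - \frac{7}{3} - \frac{682 b}{881}$)
$\frac{46442 - 7682}{k{\left(-142,195 \right)}} = \frac{46442 - 7682}{- \frac{7}{3} - - \frac{96844}{881}} = \frac{38760}{- \frac{7}{3} + \frac{96844}{881}} = \frac{38760}{\frac{284365}{2643}} = 38760 \cdot \frac{2643}{284365} = \frac{20488536}{56873}$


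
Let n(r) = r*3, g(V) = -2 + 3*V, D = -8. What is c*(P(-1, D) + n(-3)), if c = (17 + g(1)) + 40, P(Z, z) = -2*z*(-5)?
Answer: -5162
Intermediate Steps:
P(Z, z) = 10*z
c = 58 (c = (17 + (-2 + 3*1)) + 40 = (17 + (-2 + 3)) + 40 = (17 + 1) + 40 = 18 + 40 = 58)
n(r) = 3*r
c*(P(-1, D) + n(-3)) = 58*(10*(-8) + 3*(-3)) = 58*(-80 - 9) = 58*(-89) = -5162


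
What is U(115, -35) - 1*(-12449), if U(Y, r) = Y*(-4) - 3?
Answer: 11986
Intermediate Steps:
U(Y, r) = -3 - 4*Y (U(Y, r) = -4*Y - 3 = -3 - 4*Y)
U(115, -35) - 1*(-12449) = (-3 - 4*115) - 1*(-12449) = (-3 - 460) + 12449 = -463 + 12449 = 11986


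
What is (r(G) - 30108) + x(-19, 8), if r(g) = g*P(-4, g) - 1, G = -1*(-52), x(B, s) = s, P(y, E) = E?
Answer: -27397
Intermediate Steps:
G = 52
r(g) = -1 + g² (r(g) = g*g - 1 = g² - 1 = -1 + g²)
(r(G) - 30108) + x(-19, 8) = ((-1 + 52²) - 30108) + 8 = ((-1 + 2704) - 30108) + 8 = (2703 - 30108) + 8 = -27405 + 8 = -27397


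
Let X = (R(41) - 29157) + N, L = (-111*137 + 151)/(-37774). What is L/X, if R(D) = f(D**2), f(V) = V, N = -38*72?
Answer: -1882/142653511 ≈ -1.3193e-5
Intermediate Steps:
N = -2736
L = 7528/18887 (L = (-15207 + 151)*(-1/37774) = -15056*(-1/37774) = 7528/18887 ≈ 0.39858)
R(D) = D**2
X = -30212 (X = (41**2 - 29157) - 2736 = (1681 - 29157) - 2736 = -27476 - 2736 = -30212)
L/X = (7528/18887)/(-30212) = (7528/18887)*(-1/30212) = -1882/142653511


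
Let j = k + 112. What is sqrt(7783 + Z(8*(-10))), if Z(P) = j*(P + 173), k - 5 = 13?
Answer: sqrt(19873) ≈ 140.97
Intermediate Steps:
k = 18 (k = 5 + 13 = 18)
j = 130 (j = 18 + 112 = 130)
Z(P) = 22490 + 130*P (Z(P) = 130*(P + 173) = 130*(173 + P) = 22490 + 130*P)
sqrt(7783 + Z(8*(-10))) = sqrt(7783 + (22490 + 130*(8*(-10)))) = sqrt(7783 + (22490 + 130*(-80))) = sqrt(7783 + (22490 - 10400)) = sqrt(7783 + 12090) = sqrt(19873)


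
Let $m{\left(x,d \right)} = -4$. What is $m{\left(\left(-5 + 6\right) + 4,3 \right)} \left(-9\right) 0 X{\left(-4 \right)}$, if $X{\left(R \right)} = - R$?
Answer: $0$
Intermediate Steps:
$m{\left(\left(-5 + 6\right) + 4,3 \right)} \left(-9\right) 0 X{\left(-4 \right)} = \left(-4\right) \left(-9\right) 0 \left(\left(-1\right) \left(-4\right)\right) = 36 \cdot 0 \cdot 4 = 36 \cdot 0 = 0$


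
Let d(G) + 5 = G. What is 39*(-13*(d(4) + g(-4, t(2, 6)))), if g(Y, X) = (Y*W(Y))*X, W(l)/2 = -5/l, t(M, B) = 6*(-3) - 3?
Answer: -105963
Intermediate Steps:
t(M, B) = -21 (t(M, B) = -18 - 3 = -21)
W(l) = -10/l (W(l) = 2*(-5/l) = -10/l)
g(Y, X) = -10*X (g(Y, X) = (Y*(-10/Y))*X = -10*X)
d(G) = -5 + G
39*(-13*(d(4) + g(-4, t(2, 6)))) = 39*(-13*((-5 + 4) - 10*(-21))) = 39*(-13*(-1 + 210)) = 39*(-13*209) = 39*(-2717) = -105963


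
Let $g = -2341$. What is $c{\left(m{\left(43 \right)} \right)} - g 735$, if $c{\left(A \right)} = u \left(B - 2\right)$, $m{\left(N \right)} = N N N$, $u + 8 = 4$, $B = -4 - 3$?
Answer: $1720671$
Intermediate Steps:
$B = -7$ ($B = -4 - 3 = -7$)
$u = -4$ ($u = -8 + 4 = -4$)
$m{\left(N \right)} = N^{3}$ ($m{\left(N \right)} = N^{2} N = N^{3}$)
$c{\left(A \right)} = 36$ ($c{\left(A \right)} = - 4 \left(-7 - 2\right) = \left(-4\right) \left(-9\right) = 36$)
$c{\left(m{\left(43 \right)} \right)} - g 735 = 36 - \left(-2341\right) 735 = 36 - -1720635 = 36 + 1720635 = 1720671$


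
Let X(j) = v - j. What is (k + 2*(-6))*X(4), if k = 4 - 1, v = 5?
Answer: -9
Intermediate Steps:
k = 3
X(j) = 5 - j
(k + 2*(-6))*X(4) = (3 + 2*(-6))*(5 - 1*4) = (3 - 12)*(5 - 4) = -9*1 = -9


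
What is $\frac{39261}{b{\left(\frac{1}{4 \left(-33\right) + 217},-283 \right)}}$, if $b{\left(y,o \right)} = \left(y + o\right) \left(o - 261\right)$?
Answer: $\frac{65435}{256576} \approx 0.25503$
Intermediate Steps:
$b{\left(y,o \right)} = \left(-261 + o\right) \left(o + y\right)$ ($b{\left(y,o \right)} = \left(o + y\right) \left(-261 + o\right) = \left(-261 + o\right) \left(o + y\right)$)
$\frac{39261}{b{\left(\frac{1}{4 \left(-33\right) + 217},-283 \right)}} = \frac{39261}{\left(-283\right)^{2} - -73863 - \frac{261}{4 \left(-33\right) + 217} - \frac{283}{4 \left(-33\right) + 217}} = \frac{39261}{80089 + 73863 - \frac{261}{-132 + 217} - \frac{283}{-132 + 217}} = \frac{39261}{80089 + 73863 - \frac{261}{85} - \frac{283}{85}} = \frac{39261}{\frac{769728}{5}} = 39261 \cdot \frac{5}{769728} = \frac{65435}{256576}$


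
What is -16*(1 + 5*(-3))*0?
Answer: 0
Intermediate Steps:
-16*(1 + 5*(-3))*0 = -16*(1 - 15)*0 = -16*(-14)*0 = 224*0 = 0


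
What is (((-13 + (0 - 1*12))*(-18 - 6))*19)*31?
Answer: 353400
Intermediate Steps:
(((-13 + (0 - 1*12))*(-18 - 6))*19)*31 = (((-13 + (0 - 12))*(-24))*19)*31 = (((-13 - 12)*(-24))*19)*31 = (-25*(-24)*19)*31 = (600*19)*31 = 11400*31 = 353400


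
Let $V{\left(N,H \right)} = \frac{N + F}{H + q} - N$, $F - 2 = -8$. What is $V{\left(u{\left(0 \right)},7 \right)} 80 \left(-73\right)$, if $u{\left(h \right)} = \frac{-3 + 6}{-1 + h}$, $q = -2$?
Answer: $-7008$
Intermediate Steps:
$F = -6$ ($F = 2 - 8 = -6$)
$u{\left(h \right)} = \frac{3}{-1 + h}$
$V{\left(N,H \right)} = - N + \frac{-6 + N}{-2 + H}$ ($V{\left(N,H \right)} = \frac{N - 6}{H - 2} - N = \frac{-6 + N}{-2 + H} - N = - N + \frac{-6 + N}{-2 + H}$)
$V{\left(u{\left(0 \right)},7 \right)} 80 \left(-73\right) = \frac{-6 + 3 \frac{3}{-1 + 0} - 7 \frac{3}{-1 + 0}}{-2 + 7} \cdot 80 \left(-73\right) = \frac{-6 + 3 \frac{3}{-1} - 7 \frac{3}{-1}}{5} \cdot 80 \left(-73\right) = \frac{-6 + 3 \cdot 3 \left(-1\right) - 7 \cdot 3 \left(-1\right)}{5} \cdot 80 \left(-73\right) = \frac{-6 + 3 \left(-3\right) - 7 \left(-3\right)}{5} \cdot 80 \left(-73\right) = \frac{-6 - 9 + 21}{5} \cdot 80 \left(-73\right) = \frac{1}{5} \cdot 6 \cdot 80 \left(-73\right) = \frac{6}{5} \cdot 80 \left(-73\right) = 96 \left(-73\right) = -7008$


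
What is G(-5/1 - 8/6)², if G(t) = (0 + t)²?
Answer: 130321/81 ≈ 1608.9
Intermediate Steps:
G(t) = t²
G(-5/1 - 8/6)² = ((-5/1 - 8/6)²)² = ((-5*1 - 8*⅙)²)² = ((-5 - 4/3)²)² = ((-19/3)²)² = (361/9)² = 130321/81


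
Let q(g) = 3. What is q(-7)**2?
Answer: 9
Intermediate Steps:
q(-7)**2 = 3**2 = 9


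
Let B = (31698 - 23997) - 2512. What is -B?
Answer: -5189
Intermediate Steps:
B = 5189 (B = 7701 - 2512 = 5189)
-B = -1*5189 = -5189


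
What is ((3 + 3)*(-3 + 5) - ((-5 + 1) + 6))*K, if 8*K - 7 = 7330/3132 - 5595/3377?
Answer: 203168045/21153528 ≈ 9.6044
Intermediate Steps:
K = 40633609/42307056 (K = 7/8 + (7330/3132 - 5595/3377)/8 = 7/8 + (7330*(1/3132) - 5595*1/3377)/8 = 7/8 + (3665/1566 - 5595/3377)/8 = 7/8 + (1/8)*(3614935/5288382) = 7/8 + 3614935/42307056 = 40633609/42307056 ≈ 0.96045)
((3 + 3)*(-3 + 5) - ((-5 + 1) + 6))*K = ((3 + 3)*(-3 + 5) - ((-5 + 1) + 6))*(40633609/42307056) = (6*2 - (-4 + 6))*(40633609/42307056) = (12 - 1*2)*(40633609/42307056) = (12 - 2)*(40633609/42307056) = 10*(40633609/42307056) = 203168045/21153528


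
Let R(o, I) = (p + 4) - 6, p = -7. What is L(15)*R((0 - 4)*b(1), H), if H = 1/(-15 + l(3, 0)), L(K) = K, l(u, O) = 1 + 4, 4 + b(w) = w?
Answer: -135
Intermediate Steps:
b(w) = -4 + w
l(u, O) = 5
H = -⅒ (H = 1/(-15 + 5) = 1/(-10) = -⅒ ≈ -0.10000)
R(o, I) = -9 (R(o, I) = (-7 + 4) - 6 = -3 - 6 = -9)
L(15)*R((0 - 4)*b(1), H) = 15*(-9) = -135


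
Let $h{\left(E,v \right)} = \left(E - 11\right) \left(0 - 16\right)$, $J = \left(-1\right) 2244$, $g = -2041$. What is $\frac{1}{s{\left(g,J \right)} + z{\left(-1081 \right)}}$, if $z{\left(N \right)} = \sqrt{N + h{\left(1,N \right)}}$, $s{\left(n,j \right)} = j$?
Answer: $- \frac{748}{1678819} - \frac{i \sqrt{921}}{5036457} \approx -0.00044555 - 6.0257 \cdot 10^{-6} i$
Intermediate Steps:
$J = -2244$
$h{\left(E,v \right)} = 176 - 16 E$ ($h{\left(E,v \right)} = \left(-11 + E\right) \left(-16\right) = 176 - 16 E$)
$z{\left(N \right)} = \sqrt{160 + N}$ ($z{\left(N \right)} = \sqrt{N + \left(176 - 16\right)} = \sqrt{N + 160} = \sqrt{160 + N}$)
$\frac{1}{s{\left(g,J \right)} + z{\left(-1081 \right)}} = \frac{1}{-2244 + \sqrt{160 - 1081}} = \frac{1}{-2244 + \sqrt{-921}} = \frac{1}{-2244 + i \sqrt{921}}$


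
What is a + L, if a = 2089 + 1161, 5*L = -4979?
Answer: 11271/5 ≈ 2254.2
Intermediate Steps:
L = -4979/5 (L = (⅕)*(-4979) = -4979/5 ≈ -995.80)
a = 3250
a + L = 3250 - 4979/5 = 11271/5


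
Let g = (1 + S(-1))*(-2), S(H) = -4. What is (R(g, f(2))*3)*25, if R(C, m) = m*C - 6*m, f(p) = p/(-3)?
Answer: 0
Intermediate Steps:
f(p) = -p/3 (f(p) = p*(-⅓) = -p/3)
g = 6 (g = (1 - 4)*(-2) = -3*(-2) = 6)
R(C, m) = -6*m + C*m (R(C, m) = C*m - 6*m = -6*m + C*m)
(R(g, f(2))*3)*25 = (((-⅓*2)*(-6 + 6))*3)*25 = (-⅔*0*3)*25 = (0*3)*25 = 0*25 = 0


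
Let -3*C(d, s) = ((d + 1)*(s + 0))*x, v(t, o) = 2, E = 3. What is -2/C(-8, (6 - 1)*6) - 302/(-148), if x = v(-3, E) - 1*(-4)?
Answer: 7909/3885 ≈ 2.0358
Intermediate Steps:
x = 6 (x = 2 - 1*(-4) = 2 + 4 = 6)
C(d, s) = -2*s*(1 + d) (C(d, s) = -(d + 1)*(s + 0)*6/3 = -(1 + d)*s*6/3 = -s*(1 + d)*6/3 = -2*s*(1 + d))
-2/C(-8, (6 - 1)*6) - 302/(-148) = -2*(-1/(12*(1 - 8)*(6 - 1))) - 302/(-148) = -2/((-2*5*6*(-7))) - 302*(-1/148) = -2/((-2*30*(-7))) + 151/74 = -2/420 + 151/74 = -2*1/420 + 151/74 = -1/210 + 151/74 = 7909/3885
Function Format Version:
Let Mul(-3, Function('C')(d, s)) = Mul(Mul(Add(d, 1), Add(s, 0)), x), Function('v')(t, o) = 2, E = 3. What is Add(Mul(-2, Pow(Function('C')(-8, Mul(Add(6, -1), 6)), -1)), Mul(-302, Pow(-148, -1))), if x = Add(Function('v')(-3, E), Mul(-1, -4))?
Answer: Rational(7909, 3885) ≈ 2.0358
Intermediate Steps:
x = 6 (x = Add(2, Mul(-1, -4)) = Add(2, 4) = 6)
Function('C')(d, s) = Mul(-2, s, Add(1, d)) (Function('C')(d, s) = Mul(Rational(-1, 3), Mul(Mul(Add(d, 1), Add(s, 0)), 6)) = Mul(Rational(-1, 3), Mul(Mul(Add(1, d), s), 6)) = Mul(Rational(-1, 3), Mul(Mul(s, Add(1, d)), 6)) = Mul(Rational(-1, 3), Mul(6, s, Add(1, d))) = Mul(-2, s, Add(1, d)))
Add(Mul(-2, Pow(Function('C')(-8, Mul(Add(6, -1), 6)), -1)), Mul(-302, Pow(-148, -1))) = Add(Mul(-2, Pow(Mul(-2, Mul(Add(6, -1), 6), Add(1, -8)), -1)), Mul(-302, Pow(-148, -1))) = Add(Mul(-2, Pow(Mul(-2, Mul(5, 6), -7), -1)), Mul(-302, Rational(-1, 148))) = Add(Mul(-2, Pow(Mul(-2, 30, -7), -1)), Rational(151, 74)) = Add(Mul(-2, Pow(420, -1)), Rational(151, 74)) = Add(Mul(-2, Rational(1, 420)), Rational(151, 74)) = Add(Rational(-1, 210), Rational(151, 74)) = Rational(7909, 3885)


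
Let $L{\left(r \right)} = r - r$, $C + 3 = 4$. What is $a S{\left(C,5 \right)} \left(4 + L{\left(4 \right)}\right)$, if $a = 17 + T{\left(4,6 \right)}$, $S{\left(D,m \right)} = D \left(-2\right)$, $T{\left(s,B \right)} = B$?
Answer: $-184$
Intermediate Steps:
$C = 1$ ($C = -3 + 4 = 1$)
$S{\left(D,m \right)} = - 2 D$
$L{\left(r \right)} = 0$
$a = 23$ ($a = 17 + 6 = 23$)
$a S{\left(C,5 \right)} \left(4 + L{\left(4 \right)}\right) = 23 \left(\left(-2\right) 1\right) \left(4 + 0\right) = 23 \left(-2\right) 4 = \left(-46\right) 4 = -184$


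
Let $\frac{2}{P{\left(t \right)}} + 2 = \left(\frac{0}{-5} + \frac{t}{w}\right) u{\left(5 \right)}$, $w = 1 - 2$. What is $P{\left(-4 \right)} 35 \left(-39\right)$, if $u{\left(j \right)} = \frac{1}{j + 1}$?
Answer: $\frac{4095}{2} \approx 2047.5$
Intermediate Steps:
$w = -1$
$u{\left(j \right)} = \frac{1}{1 + j}$
$P{\left(t \right)} = \frac{2}{-2 - \frac{t}{6}}$ ($P{\left(t \right)} = \frac{2}{-2 + \frac{\frac{0}{-5} + \frac{t}{-1}}{1 + 5}} = \frac{2}{-2 + \frac{0 \left(- \frac{1}{5}\right) + t \left(-1\right)}{6}} = \frac{2}{-2 + \left(0 - t\right) \frac{1}{6}} = \frac{2}{-2 + - t \frac{1}{6}} = \frac{2}{-2 - \frac{t}{6}}$)
$P{\left(-4 \right)} 35 \left(-39\right) = - \frac{12}{12 - 4} \cdot 35 \left(-39\right) = - \frac{12}{8} \cdot 35 \left(-39\right) = \left(-12\right) \frac{1}{8} \cdot 35 \left(-39\right) = \left(- \frac{3}{2}\right) 35 \left(-39\right) = \left(- \frac{105}{2}\right) \left(-39\right) = \frac{4095}{2}$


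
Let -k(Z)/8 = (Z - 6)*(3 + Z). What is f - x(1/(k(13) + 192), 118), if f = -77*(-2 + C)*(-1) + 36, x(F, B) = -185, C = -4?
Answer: -241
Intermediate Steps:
k(Z) = -8*(-6 + Z)*(3 + Z) (k(Z) = -8*(Z - 6)*(3 + Z) = -8*(-6 + Z)*(3 + Z))
f = -426 (f = -77*(-2 - 4)*(-1) + 36 = -(-462)*(-1) + 36 = -77*6 + 36 = -462 + 36 = -426)
f - x(1/(k(13) + 192), 118) = -426 - 1*(-185) = -426 + 185 = -241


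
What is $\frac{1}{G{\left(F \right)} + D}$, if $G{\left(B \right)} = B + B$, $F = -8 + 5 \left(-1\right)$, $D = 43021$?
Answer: $\frac{1}{42995} \approx 2.3259 \cdot 10^{-5}$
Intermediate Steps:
$F = -13$ ($F = -8 - 5 = -13$)
$G{\left(B \right)} = 2 B$
$\frac{1}{G{\left(F \right)} + D} = \frac{1}{2 \left(-13\right) + 43021} = \frac{1}{-26 + 43021} = \frac{1}{42995}$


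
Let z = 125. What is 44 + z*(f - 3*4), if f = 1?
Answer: -1331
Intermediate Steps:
44 + z*(f - 3*4) = 44 + 125*(1 - 3*4) = 44 + 125*(1 - 12) = 44 + 125*(-11) = 44 - 1375 = -1331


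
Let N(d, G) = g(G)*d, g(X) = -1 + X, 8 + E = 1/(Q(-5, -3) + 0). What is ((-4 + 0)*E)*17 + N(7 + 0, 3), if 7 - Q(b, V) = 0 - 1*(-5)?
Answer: 524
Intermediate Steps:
Q(b, V) = 2 (Q(b, V) = 7 - (0 - 1*(-5)) = 7 - (0 + 5) = 7 - 1*5 = 7 - 5 = 2)
E = -15/2 (E = -8 + 1/(2 + 0) = -8 + 1/2 = -8 + ½ = -15/2 ≈ -7.5000)
N(d, G) = d*(-1 + G) (N(d, G) = (-1 + G)*d = d*(-1 + G))
((-4 + 0)*E)*17 + N(7 + 0, 3) = ((-4 + 0)*(-15/2))*17 + (7 + 0)*(-1 + 3) = -4*(-15/2)*17 + 7*2 = 30*17 + 14 = 510 + 14 = 524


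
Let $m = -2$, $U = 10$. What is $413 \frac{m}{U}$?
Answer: $- \frac{413}{5} \approx -82.6$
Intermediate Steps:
$413 \frac{m}{U} = 413 \left(- \frac{2}{10}\right) = 413 \left(\left(-2\right) \frac{1}{10}\right) = 413 \left(- \frac{1}{5}\right) = - \frac{413}{5}$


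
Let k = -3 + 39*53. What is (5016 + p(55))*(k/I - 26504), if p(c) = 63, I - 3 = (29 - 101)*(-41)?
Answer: -132591114408/985 ≈ -1.3461e+8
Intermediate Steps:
I = 2955 (I = 3 + (29 - 101)*(-41) = 3 - 72*(-41) = 3 + 2952 = 2955)
k = 2064 (k = -3 + 2067 = 2064)
(5016 + p(55))*(k/I - 26504) = (5016 + 63)*(2064/2955 - 26504) = 5079*(2064*(1/2955) - 26504) = 5079*(688/985 - 26504) = 5079*(-26105752/985) = -132591114408/985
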